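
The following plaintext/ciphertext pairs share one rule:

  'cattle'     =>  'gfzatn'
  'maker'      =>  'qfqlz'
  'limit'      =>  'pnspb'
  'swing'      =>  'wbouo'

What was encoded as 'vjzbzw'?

return

In cattle: c→g is +4, a→f is +5, t→z is +6, t→a is +7 — the shift increases by 1 each position. Letter i (0-indexed) is shifted by i+4, so successive shifts are 4, 5, 6, ….
Undoing it on vjzbzw: v−4=r, j−5=e, z−6=t, b−7=u, z−8=r, w−9=n.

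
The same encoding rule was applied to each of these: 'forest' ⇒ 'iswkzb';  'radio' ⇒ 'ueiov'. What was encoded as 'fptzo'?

The shift increases by 1 at each position, starting from +3: 3, 4, 5, ….
Reversing it on fptzo: f−3=c, p−4=l, t−5=o, z−6=t, o−7=h.

cloth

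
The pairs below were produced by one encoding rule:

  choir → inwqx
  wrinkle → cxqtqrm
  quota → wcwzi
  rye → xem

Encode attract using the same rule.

izzxiiz

The shift depends on letter class: consonant c→i is +6, but vowel o→w is +8. Vowels shift forward by 8 and consonants shift forward by 6.
On attract: a(vowel)+8=i, t(cons)+6=z, t(cons)+6=z, r(cons)+6=x, a(vowel)+8=i, c(cons)+6=i, t(cons)+6=z.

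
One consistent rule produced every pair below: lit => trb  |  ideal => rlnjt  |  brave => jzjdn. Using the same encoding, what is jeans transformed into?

Two shifts are in play — +9 for a/e/i/o/u, +8 for every other letter.
On jeans: j(cons)+8=r, e(vowel)+9=n, a(vowel)+9=j, n(cons)+8=v, s(cons)+8=a.

rnjva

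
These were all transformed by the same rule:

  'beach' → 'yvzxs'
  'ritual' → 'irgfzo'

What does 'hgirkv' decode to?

Each pair mirrors across the alphabet (b↔y, e↔v, a↔z): positions sum to 25. Each letter is replaced by its mirror in the alphabet: a↔z, b↔y, c↔x, and so on (the Atbash cipher).
Undoing it on hgirkv: h↔s, g↔t, i↔r, r↔i, k↔p, v↔e.

stripe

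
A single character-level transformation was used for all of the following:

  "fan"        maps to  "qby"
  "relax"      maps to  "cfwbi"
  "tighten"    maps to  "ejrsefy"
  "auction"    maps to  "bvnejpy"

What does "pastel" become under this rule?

abdefw

Two shifts are in play — +1 for a/e/i/o/u, +11 for every other letter.
For pastel: p(cons)+11=a, a(vowel)+1=b, s(cons)+11=d, t(cons)+11=e, e(vowel)+1=f, l(cons)+11=w.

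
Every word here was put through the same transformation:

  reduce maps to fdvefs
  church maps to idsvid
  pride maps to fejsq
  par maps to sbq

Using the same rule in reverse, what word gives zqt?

spy

The output letters match the input read backwards, each shifted +1: reduce reversed is ecuder. Two steps: reverse the string, then apply a Caesar shift of +1.
Reversing it on zqt: shift back: z−1=y, q−1=p, t−1=s → yps; then reverse → spy.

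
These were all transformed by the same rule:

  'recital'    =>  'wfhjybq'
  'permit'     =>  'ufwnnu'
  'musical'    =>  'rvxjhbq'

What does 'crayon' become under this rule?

Shifts by position in recital: pos 0: r→w (+5), pos 1: e→f (+1), pos 2: c→h (+5), pos 3: i→j (+1) — repeating every 2. It's a Vigenère-style cipher with numeric key [5,1]: position i shifts by key[i mod 2].
On crayon: c+5=h, r+1=s, a+5=f, y+1=z, o+5=t, n+1=o.

hsfzto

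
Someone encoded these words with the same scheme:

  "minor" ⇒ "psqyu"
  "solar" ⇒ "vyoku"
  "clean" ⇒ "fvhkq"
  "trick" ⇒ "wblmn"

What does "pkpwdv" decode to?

mammal

Shifts by position in minor: pos 0: m→p (+3), pos 1: i→s (+10), pos 2: n→q (+3), pos 3: o→y (+10) — repeating every 2. The shifts repeat in a cycle of length 2: positions 0,1,… shift by +3, +10, then the pattern repeats.
Decoding pkpwdv: p−3=m, k−10=a, p−3=m, w−10=m, d−3=a, v−10=l.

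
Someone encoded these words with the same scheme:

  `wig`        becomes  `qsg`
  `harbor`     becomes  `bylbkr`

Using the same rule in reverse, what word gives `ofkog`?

The output letters match the input read backwards, each shifted +10: wig reversed is giw. The word is reversed, then every letter is shifted forward by 10.
Decoding ofkog: shift back: o−10=e, f−10=v, k−10=a, o−10=e, g−10=w → evaew; then reverse → weave.

weave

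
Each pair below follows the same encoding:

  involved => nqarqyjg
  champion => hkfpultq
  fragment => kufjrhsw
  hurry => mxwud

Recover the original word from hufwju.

Shifts by position in involved: pos 0: i→n (+5), pos 1: n→q (+3), pos 2: v→a (+5), pos 3: o→r (+3) — repeating every 2. It's a Vigenère-style cipher with numeric key [5,3]: position i shifts by key[i mod 2].
Undoing it on hufwju: h−5=c, u−3=r, f−5=a, w−3=t, j−5=e, u−3=r.

crater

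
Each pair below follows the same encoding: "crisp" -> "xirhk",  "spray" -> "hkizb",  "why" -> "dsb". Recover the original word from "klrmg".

Each pair mirrors across the alphabet (c↔x, r↔i, i↔r): positions sum to 25. Each letter is replaced by its mirror in the alphabet: a↔z, b↔y, c↔x, and so on (the Atbash cipher).
Undoing it on klrmg: k↔p, l↔o, r↔i, m↔n, g↔t.

point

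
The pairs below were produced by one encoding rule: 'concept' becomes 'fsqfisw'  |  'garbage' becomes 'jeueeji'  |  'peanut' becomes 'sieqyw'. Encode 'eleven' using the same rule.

ioiyiq

The rule splits by letter class: vowels +4, consonants +3.
Applying it to eleven: e(vowel)+4=i, l(cons)+3=o, e(vowel)+4=i, v(cons)+3=y, e(vowel)+4=i, n(cons)+3=q.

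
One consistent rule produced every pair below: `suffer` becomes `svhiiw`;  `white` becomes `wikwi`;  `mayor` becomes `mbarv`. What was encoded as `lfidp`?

In suffer: s→s is +0, u→v is +1, f→h is +2, f→i is +3 — the shift increases by 1 each position. Each letter shifts forward by its position index (0, 1, 2, …) — the shift grows by one for each successive letter.
Undoing it on lfidp: l−0=l, f−1=e, i−2=g, d−3=a, p−4=l.

legal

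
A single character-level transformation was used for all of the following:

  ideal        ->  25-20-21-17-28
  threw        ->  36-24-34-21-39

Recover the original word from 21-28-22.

i is letter #9 and maps to 25: an offset of 16. The number is (letter's place in the alphabet, a=1) + 16.
Reversing it on 21-28-22: 21→(21−16)÷1=5=e, 28→(28−16)÷1=12=l, 22→(22−16)÷1=6=f.

elf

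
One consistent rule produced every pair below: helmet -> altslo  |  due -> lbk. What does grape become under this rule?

The output letters match the input read backwards, each shifted +7: helmet reversed is temleh. Two steps: reverse the string, then apply a Caesar shift of +7.
Applying it to grape: reverse → eparg; then shift: e+7=l, p+7=w, a+7=h, r+7=y, g+7=n.

lwhyn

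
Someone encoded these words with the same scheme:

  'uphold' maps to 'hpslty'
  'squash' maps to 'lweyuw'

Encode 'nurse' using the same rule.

The output letters match the input read backwards, each shifted +4: uphold reversed is dlohpu. Read the word backwards and shift each letter +4.
Applying it to nurse: reverse → esrun; then shift: e+4=i, s+4=w, r+4=v, u+4=y, n+4=r.

iwvyr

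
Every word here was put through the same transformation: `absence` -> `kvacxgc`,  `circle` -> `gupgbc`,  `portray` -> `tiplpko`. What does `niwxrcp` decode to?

a(0)→k(10) and b(1)→v(21) fit y≡11x+10 (mod 26); the inverse of 11 mod 26 is 19. Each letter's alphabet position (a=0..z=25) is mapped through 11·x+10 mod 26 — an affine cipher.
Reversing it on niwxrcp: n(13)→19·(13−10)≡5=f; i(8)→19·(8−10)≡14=o; w(22)→19·(22−10)≡20=u; x(23)→19·(23−10)≡13=n; r(17)→19·(17−10)≡3=d; c(2)→19·(2−10)≡4=e; p(15)→19·(15−10)≡17=r (all mod 26).

founder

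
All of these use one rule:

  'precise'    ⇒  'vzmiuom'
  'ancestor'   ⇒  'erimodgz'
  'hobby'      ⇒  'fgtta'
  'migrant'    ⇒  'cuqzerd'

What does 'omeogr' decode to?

p(15)→v(21) and r(17)→z(25) fit y≡15x+4 (mod 26); the inverse of 15 mod 26 is 7. This is an affine cipher: with a=0,…,z=25, each position x becomes (15x+4) mod 26.
Undoing it on omeogr: o(14)→7·(14−4)≡18=s; m(12)→7·(12−4)≡4=e; e(4)→7·(4−4)≡0=a; o(14)→7·(14−4)≡18=s; g(6)→7·(6−4)≡14=o; r(17)→7·(17−4)≡13=n (all mod 26).

season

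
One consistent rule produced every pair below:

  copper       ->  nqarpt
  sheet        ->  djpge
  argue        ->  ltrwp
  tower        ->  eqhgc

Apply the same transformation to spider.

It's a Vigenère-style cipher with numeric key [11,2]: position i shifts by key[i mod 2].
On spider: s+11=d, p+2=r, i+11=t, d+2=f, e+11=p, r+2=t.

drtfpt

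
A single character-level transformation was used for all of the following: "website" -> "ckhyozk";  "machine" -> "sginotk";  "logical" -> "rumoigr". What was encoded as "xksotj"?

remind

It's a constant shift of +6 (ROT6).
Undoing it on xksotj: x−6=r, k−6=e, s−6=m, o−6=i, t−6=n, j−6=d.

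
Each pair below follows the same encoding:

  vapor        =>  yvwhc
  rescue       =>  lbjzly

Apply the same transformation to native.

lcpahu

Read the word backwards and shift each letter +7.
Applying it to native: reverse → evitan; then shift: e+7=l, v+7=c, i+7=p, t+7=a, a+7=h, n+7=u.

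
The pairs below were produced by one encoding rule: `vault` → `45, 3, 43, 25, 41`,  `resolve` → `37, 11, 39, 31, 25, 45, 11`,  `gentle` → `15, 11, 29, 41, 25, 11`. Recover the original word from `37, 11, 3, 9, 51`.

ready

The formula is n = 2×(alphabet index, a=1) + 1.
Undoing it on 37, 11, 3, 9, 51: 37→(37−1)÷2=18=r, 11→(11−1)÷2=5=e, 3→(3−1)÷2=1=a, 9→(9−1)÷2=4=d, 51→(51−1)÷2=25=y.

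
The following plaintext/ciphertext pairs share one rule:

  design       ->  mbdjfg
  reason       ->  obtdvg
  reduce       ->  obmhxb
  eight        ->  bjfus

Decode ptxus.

yacht

d(3)→m(12) and e(4)→b(1) fit y≡15x+19 (mod 26); the inverse of 15 mod 26 is 7. This is an affine cipher: with a=0,…,z=25, each position x becomes (15x+19) mod 26.
Reversing it on ptxus: p(15)→7·(15−19)≡24=y; t(19)→7·(19−19)≡0=a; x(23)→7·(23−19)≡2=c; u(20)→7·(20−19)≡7=h; s(18)→7·(18−19)≡19=t (all mod 26).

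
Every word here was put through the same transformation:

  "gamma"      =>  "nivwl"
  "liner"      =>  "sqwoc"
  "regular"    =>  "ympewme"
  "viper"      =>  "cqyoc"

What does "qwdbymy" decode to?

Letter i (0-indexed) is shifted by i+7, so successive shifts are 7, 8, 9, ….
Reversing it on qwdbymy: q−7=j, w−8=o, d−9=u, b−10=r, y−11=n, m−12=a, y−13=l.

journal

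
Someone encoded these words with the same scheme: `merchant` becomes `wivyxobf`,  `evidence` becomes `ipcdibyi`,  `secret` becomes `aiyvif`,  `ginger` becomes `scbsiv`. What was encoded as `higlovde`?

Each letter's alphabet position (a=0..z=25) is mapped through 5·x+14 mod 26 — an affine cipher.
Reversing it on higlovde: h(7)→21·(7−14)≡9=j; i(8)→21·(8−14)≡4=e; g(6)→21·(6−14)≡14=o; l(11)→21·(11−14)≡15=p; o(14)→21·(14−14)≡0=a; v(21)→21·(21−14)≡17=r; d(3)→21·(3−14)≡3=d; e(4)→21·(4−14)≡24=y (all mod 26).

jeopardy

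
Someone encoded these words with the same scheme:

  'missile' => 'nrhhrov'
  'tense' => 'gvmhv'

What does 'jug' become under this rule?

qft

Each pair mirrors across the alphabet (m↔n, i↔r, s↔h): positions sum to 25. Letters are reflected about the middle of the alphabet (position → 25−position): Atbash.
Applying it to jug: j↔q, u↔f, g↔t.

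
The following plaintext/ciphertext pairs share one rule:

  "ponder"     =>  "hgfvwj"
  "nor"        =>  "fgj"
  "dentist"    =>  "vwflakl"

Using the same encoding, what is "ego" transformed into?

wyg

Compare letters: p→h is +18, o→g is +18, n→f is +18 — a constant shift. It's a constant shift of +18 (ROT18).
Applying it to ego: e+18=w, g+18=y, o+18=g.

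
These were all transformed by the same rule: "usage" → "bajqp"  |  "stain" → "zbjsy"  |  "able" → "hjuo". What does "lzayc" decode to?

error

In usage: u→b is +7, s→a is +8, a→j is +9, g→q is +10 — the shift increases by 1 each position. The shift increases by 1 at each position, starting from +7: 7, 8, 9, ….
Decoding lzayc: l−7=e, z−8=r, a−9=r, y−10=o, c−11=r.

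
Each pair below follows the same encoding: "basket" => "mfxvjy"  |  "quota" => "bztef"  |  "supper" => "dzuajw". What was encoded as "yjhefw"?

The shifts repeat in a cycle of length 3: positions 0,1,… shift by +11, +5, +5, then the pattern repeats.
Decoding yjhefw: y−11=n, j−5=e, h−5=c, e−11=t, f−5=a, w−5=r.

nectar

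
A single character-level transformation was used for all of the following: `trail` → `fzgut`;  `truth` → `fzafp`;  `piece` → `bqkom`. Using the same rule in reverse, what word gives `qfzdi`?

Shifts by position in trail: pos 0: t→f (+12), pos 1: r→z (+8), pos 2: a→g (+6), pos 3: i→u (+12), pos 4: l→t (+8) — repeating every 3. A repeating key of period 3 is used — shifts +12, +8, +6 over and over.
Undoing it on qfzdi: q−12=e, f−8=x, z−6=t, d−12=r, i−8=a.

extra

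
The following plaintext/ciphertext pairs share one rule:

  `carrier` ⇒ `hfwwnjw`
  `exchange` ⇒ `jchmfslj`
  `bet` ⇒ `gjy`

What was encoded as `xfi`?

sad

Every letter moves 5 places later in the alphabet, wrapping around z→a.
Decoding xfi: x−5=s, f−5=a, i−5=d.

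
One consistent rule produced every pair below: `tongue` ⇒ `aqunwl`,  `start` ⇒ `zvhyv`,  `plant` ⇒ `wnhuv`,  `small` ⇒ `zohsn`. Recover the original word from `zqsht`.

Shifts by position in tongue: pos 0: t→a (+7), pos 1: o→q (+2), pos 2: n→u (+7), pos 3: g→n (+7), pos 4: u→w (+2), pos 5: e→l (+7) — repeating every 3. The shifts repeat in a cycle of length 3: positions 0,1,… shift by +7, +2, +7, then the pattern repeats.
Undoing it on zqsht: z−7=s, q−2=o, s−7=l, h−7=a, t−2=r.

solar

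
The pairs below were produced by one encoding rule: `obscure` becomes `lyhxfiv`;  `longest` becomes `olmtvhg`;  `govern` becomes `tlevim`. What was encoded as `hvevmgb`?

Letters are reflected about the middle of the alphabet (position → 25−position): Atbash.
Decoding hvevmgb: h↔s, v↔e, e↔v, v↔e, m↔n, g↔t, b↔y.

seventy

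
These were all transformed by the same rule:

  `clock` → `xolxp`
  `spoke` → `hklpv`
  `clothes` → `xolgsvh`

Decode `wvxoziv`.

Each letter is replaced by its mirror in the alphabet: a↔z, b↔y, c↔x, and so on (the Atbash cipher).
Reversing it on wvxoziv: w↔d, v↔e, x↔c, o↔l, z↔a, i↔r, v↔e.

declare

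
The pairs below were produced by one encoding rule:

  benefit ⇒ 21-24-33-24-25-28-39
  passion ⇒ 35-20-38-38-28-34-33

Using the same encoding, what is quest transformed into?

36-40-24-38-39

b is letter #2 and maps to 21: an offset of 19. Each letter is replaced by its alphabet position (a=1..z=26) + 19.
For quest: q=17→36, u=21→40, e=5→24, s=19→38, t=20→39.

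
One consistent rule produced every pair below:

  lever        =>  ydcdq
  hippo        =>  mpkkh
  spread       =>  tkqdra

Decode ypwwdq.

l(11)→y(24) and e(4)→d(3) fit y≡3x+17 (mod 26); the inverse of 3 mod 26 is 9. Treating letters as 0–25, the rule is x ↦ 3x + 17 (mod 26).
Undoing it on ypwwdq: y(24)→9·(24−17)≡11=l; p(15)→9·(15−17)≡8=i; w(22)→9·(22−17)≡19=t; w(22)→9·(22−17)≡19=t; d(3)→9·(3−17)≡4=e; q(16)→9·(16−17)≡17=r (all mod 26).

litter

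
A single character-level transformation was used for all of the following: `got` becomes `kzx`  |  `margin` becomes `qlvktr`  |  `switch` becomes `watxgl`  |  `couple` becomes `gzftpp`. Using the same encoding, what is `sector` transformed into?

The rule splits by letter class: vowels +11, consonants +4.
Applying it to sector: s(cons)+4=w, e(vowel)+11=p, c(cons)+4=g, t(cons)+4=x, o(vowel)+11=z, r(cons)+4=v.

wpgxzv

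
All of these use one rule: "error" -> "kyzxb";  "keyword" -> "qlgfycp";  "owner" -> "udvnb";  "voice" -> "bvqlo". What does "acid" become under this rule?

The shift increases by 1 at each position, starting from +6: 6, 7, 8, ….
Applying it to acid: a+6=g, c+7=j, i+8=q, d+9=m.

gjqm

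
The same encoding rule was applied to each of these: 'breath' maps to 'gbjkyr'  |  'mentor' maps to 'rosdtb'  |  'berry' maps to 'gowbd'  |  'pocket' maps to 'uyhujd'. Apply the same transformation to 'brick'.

Shifts by position in breath: pos 0: b→g (+5), pos 1: r→b (+10), pos 2: e→j (+5), pos 3: a→k (+10) — repeating every 2. The shifts repeat in a cycle of length 2: positions 0,1,… shift by +5, +10, then the pattern repeats.
On brick: b+5=g, r+10=b, i+5=n, c+10=m, k+5=p.

gbnmp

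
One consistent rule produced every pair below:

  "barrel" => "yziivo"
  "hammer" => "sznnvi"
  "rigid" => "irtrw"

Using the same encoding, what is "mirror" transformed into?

Each letter is replaced by its mirror in the alphabet: a↔z, b↔y, c↔x, and so on (the Atbash cipher).
On mirror: m↔n, i↔r, r↔i, r↔i, o↔l, r↔i.

nriili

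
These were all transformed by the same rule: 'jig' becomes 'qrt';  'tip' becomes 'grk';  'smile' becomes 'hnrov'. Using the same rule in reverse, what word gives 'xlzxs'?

coach

Each pair mirrors across the alphabet (j↔q, i↔r, g↔t): positions sum to 25. This is the alphabet-reversal cipher (Atbash): a becomes z, b becomes y, etc.
Reversing it on xlzxs: x↔c, l↔o, z↔a, x↔c, s↔h.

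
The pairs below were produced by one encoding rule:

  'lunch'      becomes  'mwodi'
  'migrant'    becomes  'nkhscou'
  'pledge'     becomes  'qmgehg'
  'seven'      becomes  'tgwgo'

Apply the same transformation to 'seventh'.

The shift depends on letter class: consonant l→m is +1, but vowel u→w is +2. Vowels shift forward by 2 and consonants shift forward by 1.
For seventh: s(cons)+1=t, e(vowel)+2=g, v(cons)+1=w, e(vowel)+2=g, n(cons)+1=o, t(cons)+1=u, h(cons)+1=i.

tgwgoui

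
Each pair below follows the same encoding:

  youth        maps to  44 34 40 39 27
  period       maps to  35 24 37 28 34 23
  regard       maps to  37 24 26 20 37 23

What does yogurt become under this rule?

y is letter #25 and maps to 44: an offset of 19. The number is (letter's place in the alphabet, a=1) + 19.
Applying it to yogurt: y=25→44, o=15→34, g=7→26, u=21→40, r=18→37, t=20→39.

44 34 26 40 37 39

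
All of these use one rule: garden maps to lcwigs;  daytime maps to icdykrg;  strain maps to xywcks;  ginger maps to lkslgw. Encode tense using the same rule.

ygsxg

The shift depends on letter class: consonant g→l is +5, but vowel a→c is +2. The rule splits by letter class: vowels +2, consonants +5.
On tense: t(cons)+5=y, e(vowel)+2=g, n(cons)+5=s, s(cons)+5=x, e(vowel)+2=g.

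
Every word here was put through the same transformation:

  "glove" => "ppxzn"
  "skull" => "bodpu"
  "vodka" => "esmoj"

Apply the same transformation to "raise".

Shifts by position in glove: pos 0: g→p (+9), pos 1: l→p (+4), pos 2: o→x (+9), pos 3: v→z (+4) — repeating every 2. The shifts repeat in a cycle of length 2: positions 0,1,… shift by +9, +4, then the pattern repeats.
On raise: r+9=a, a+4=e, i+9=r, s+4=w, e+9=n.

aerwn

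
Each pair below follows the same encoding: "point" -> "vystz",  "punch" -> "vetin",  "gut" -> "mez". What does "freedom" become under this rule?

lxoojys

Two shifts are in play — +10 for a/e/i/o/u, +6 for every other letter.
For freedom: f(cons)+6=l, r(cons)+6=x, e(vowel)+10=o, e(vowel)+10=o, d(cons)+6=j, o(vowel)+10=y, m(cons)+6=s.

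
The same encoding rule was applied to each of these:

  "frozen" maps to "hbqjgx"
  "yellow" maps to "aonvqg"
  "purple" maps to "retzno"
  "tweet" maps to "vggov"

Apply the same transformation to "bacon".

dkeyp

The shifts repeat in a cycle of length 2: positions 0,1,… shift by +2, +10, then the pattern repeats.
Applying it to bacon: b+2=d, a+10=k, c+2=e, o+10=y, n+2=p.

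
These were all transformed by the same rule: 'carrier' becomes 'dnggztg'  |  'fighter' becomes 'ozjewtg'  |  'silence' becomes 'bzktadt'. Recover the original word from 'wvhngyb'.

c(2)→d(3) and a(0)→n(13) fit y≡21x+13 (mod 26); the inverse of 21 mod 26 is 5. Treating letters as 0–25, the rule is x ↦ 21x + 13 (mod 26).
Reversing it on wvhngyb: w(22)→5·(22−13)≡19=t; v(21)→5·(21−13)≡14=o; h(7)→5·(7−13)≡22=w; n(13)→5·(13−13)≡0=a; g(6)→5·(6−13)≡17=r; y(24)→5·(24−13)≡3=d; b(1)→5·(1−13)≡18=s (all mod 26).

towards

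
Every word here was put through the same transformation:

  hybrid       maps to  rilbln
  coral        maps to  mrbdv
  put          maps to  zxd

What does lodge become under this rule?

vrnqh

The shift depends on letter class: consonant h→r is +10, but vowel i→l is +3. Vowels shift forward by 3 and consonants shift forward by 10.
For lodge: l(cons)+10=v, o(vowel)+3=r, d(cons)+10=n, g(cons)+10=q, e(vowel)+3=h.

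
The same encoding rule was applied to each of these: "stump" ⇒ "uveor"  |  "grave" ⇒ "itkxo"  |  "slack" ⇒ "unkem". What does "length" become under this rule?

Two shifts are in play — +10 for a/e/i/o/u, +2 for every other letter.
On length: l(cons)+2=n, e(vowel)+10=o, n(cons)+2=p, g(cons)+2=i, t(cons)+2=v, h(cons)+2=j.

nopivj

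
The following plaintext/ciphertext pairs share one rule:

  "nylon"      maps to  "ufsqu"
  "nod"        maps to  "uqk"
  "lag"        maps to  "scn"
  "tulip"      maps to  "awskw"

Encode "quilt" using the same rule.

xwksa

The shift depends on letter class: consonant n→u is +7, but vowel o→q is +2. Vowels shift forward by 2 and consonants shift forward by 7.
For quilt: q(cons)+7=x, u(vowel)+2=w, i(vowel)+2=k, l(cons)+7=s, t(cons)+7=a.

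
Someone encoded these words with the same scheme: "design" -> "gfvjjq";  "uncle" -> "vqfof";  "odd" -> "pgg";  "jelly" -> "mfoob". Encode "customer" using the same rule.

The shift depends on letter class: consonant d→g is +3, but vowel e→f is +1. Two shifts are in play — +1 for a/e/i/o/u, +3 for every other letter.
Applying it to customer: c(cons)+3=f, u(vowel)+1=v, s(cons)+3=v, t(cons)+3=w, o(vowel)+1=p, m(cons)+3=p, e(vowel)+1=f, r(cons)+3=u.

fvvwppfu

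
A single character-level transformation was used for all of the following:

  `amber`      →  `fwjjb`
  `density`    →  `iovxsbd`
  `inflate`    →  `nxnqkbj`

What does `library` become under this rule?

Shifts by position in amber: pos 0: a→f (+5), pos 1: m→w (+10), pos 2: b→j (+8), pos 3: e→j (+5), pos 4: r→b (+10) — repeating every 3. It's a Vigenère-style cipher with numeric key [5,10,8]: position i shifts by key[i mod 3].
On library: l+5=q, i+10=s, b+8=j, r+5=w, a+10=k, r+8=z, y+5=d.

qsjwkzd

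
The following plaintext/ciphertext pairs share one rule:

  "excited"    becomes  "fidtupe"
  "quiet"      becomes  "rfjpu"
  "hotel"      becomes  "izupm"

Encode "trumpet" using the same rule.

ucvxqpu

The shifts repeat in a cycle of length 2: positions 0,1,… shift by +1, +11, then the pattern repeats.
For trumpet: t+1=u, r+11=c, u+1=v, m+11=x, p+1=q, e+11=p, t+1=u.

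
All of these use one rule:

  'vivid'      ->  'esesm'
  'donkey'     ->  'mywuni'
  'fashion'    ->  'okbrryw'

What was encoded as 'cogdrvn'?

Shifts by position in vivid: pos 0: v→e (+9), pos 1: i→s (+10), pos 2: v→e (+9), pos 3: i→s (+10) — repeating every 2. It's a Vigenère-style cipher with numeric key [9,10]: position i shifts by key[i mod 2].
Decoding cogdrvn: c−9=t, o−10=e, g−9=x, d−10=t, r−9=i, v−10=l, n−9=e.

textile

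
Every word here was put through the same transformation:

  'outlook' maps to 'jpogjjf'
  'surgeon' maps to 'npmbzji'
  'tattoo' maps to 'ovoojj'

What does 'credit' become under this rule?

Every letter moves 21 places later in the alphabet, wrapping around z→a.
On credit: c+21=x, r+21=m, e+21=z, d+21=y, i+21=d, t+21=o.

xmzydo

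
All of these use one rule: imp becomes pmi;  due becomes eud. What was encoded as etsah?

The output letters match the input read backwards: imp reversed is pmi. It's just the letters in reverse order.
Decoding etsah: then reverse → haste.

haste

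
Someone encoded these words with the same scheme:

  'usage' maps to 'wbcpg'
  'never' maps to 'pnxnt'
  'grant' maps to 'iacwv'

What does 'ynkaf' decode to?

weird

Shifts by position in usage: pos 0: u→w (+2), pos 1: s→b (+9), pos 2: a→c (+2), pos 3: g→p (+9) — repeating every 2. A repeating key of period 2 is used — shifts +2, +9 over and over.
Undoing it on ynkaf: y−2=w, n−9=e, k−2=i, a−9=r, f−2=d.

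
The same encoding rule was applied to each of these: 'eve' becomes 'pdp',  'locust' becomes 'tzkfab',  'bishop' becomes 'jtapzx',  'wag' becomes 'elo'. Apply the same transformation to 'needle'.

vppltp

The shift depends on letter class: consonant v→d is +8, but vowel e→p is +11. Vowels shift forward by 11 and consonants shift forward by 8.
On needle: n(cons)+8=v, e(vowel)+11=p, e(vowel)+11=p, d(cons)+8=l, l(cons)+8=t, e(vowel)+11=p.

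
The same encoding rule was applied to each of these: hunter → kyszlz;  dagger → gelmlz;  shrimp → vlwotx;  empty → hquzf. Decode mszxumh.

In hunter: h→k is +3, u→y is +4, n→s is +5, t→z is +6 — the shift increases by 1 each position. The shift increases by 1 at each position, starting from +3: 3, 4, 5, ….
Decoding mszxumh: m−3=j, s−4=o, z−5=u, x−6=r, u−7=n, m−8=e, h−9=y.

journey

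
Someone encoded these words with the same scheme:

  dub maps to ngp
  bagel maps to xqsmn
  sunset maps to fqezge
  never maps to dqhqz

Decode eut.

his

The output letters match the input read backwards, each shifted +12: dub reversed is bud. Two steps: reverse the string, then apply a Caesar shift of +12.
Reversing it on eut: shift back: e−12=s, u−12=i, t−12=h → sih; then reverse → his.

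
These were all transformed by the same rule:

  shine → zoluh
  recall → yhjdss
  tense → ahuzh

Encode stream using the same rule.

zayhdt

The shift depends on letter class: consonant s→z is +7, but vowel i→l is +3. The rule splits by letter class: vowels +3, consonants +7.
Applying it to stream: s(cons)+7=z, t(cons)+7=a, r(cons)+7=y, e(vowel)+3=h, a(vowel)+3=d, m(cons)+7=t.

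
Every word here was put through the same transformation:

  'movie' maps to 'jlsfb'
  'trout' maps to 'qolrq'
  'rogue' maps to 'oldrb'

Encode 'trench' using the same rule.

qobkze

It's a constant shift of +23 (ROT23).
On trench: t+23=q, r+23=o, e+23=b, n+23=k, c+23=z, h+23=e.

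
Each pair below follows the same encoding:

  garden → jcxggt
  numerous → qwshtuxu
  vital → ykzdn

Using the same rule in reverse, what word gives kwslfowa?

Shifts by position in garden: pos 0: g→j (+3), pos 1: a→c (+2), pos 2: r→x (+6), pos 3: d→g (+3), pos 4: e→g (+2), pos 5: n→t (+6) — repeating every 3. It's a Vigenère-style cipher with numeric key [3,2,6]: position i shifts by key[i mod 3].
Decoding kwslfowa: k−3=h, w−2=u, s−6=m, l−3=i, f−2=d, o−6=i, w−3=t, a−2=y.

humidity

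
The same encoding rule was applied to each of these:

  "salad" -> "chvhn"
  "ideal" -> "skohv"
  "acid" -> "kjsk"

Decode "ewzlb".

upper

Shifts by position in salad: pos 0: s→c (+10), pos 1: a→h (+7), pos 2: l→v (+10), pos 3: a→h (+7) — repeating every 2. It's a Vigenère-style cipher with numeric key [10,7]: position i shifts by key[i mod 2].
Decoding ewzlb: e−10=u, w−7=p, z−10=p, l−7=e, b−10=r.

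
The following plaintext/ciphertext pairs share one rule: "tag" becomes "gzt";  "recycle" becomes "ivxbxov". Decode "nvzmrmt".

meaning

Each pair mirrors across the alphabet (t↔g, a↔z, g↔t): positions sum to 25. Letters are reflected about the middle of the alphabet (position → 25−position): Atbash.
Reversing it on nvzmrmt: n↔m, v↔e, z↔a, m↔n, r↔i, m↔n, t↔g.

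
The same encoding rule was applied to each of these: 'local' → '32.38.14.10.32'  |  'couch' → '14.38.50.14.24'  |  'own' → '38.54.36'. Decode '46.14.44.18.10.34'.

l(#12)→32 and o(#15)→38: differences scale by 2, so n = 2·pos + 8. With a=1..z=26, the number is 2·pos + 8.
Decoding 46.14.44.18.10.34: 46→(46−8)÷2=19=s, 14→(14−8)÷2=3=c, 44→(44−8)÷2=18=r, 18→(18−8)÷2=5=e, 10→(10−8)÷2=1=a, 34→(34−8)÷2=13=m.

scream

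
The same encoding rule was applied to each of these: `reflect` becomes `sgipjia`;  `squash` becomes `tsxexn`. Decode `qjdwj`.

phase

In reflect: r→s is +1, e→g is +2, f→i is +3, l→p is +4 — the shift increases by 1 each position. Each letter shifts forward by (position + 1), i.e. 1, 2, 3, … — the shift grows by one for each successive letter.
Decoding qjdwj: q−1=p, j−2=h, d−3=a, w−4=s, j−5=e.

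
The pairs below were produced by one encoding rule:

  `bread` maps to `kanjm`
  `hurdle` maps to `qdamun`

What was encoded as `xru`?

oil

Compare letters: b→k is +9, r→a is +9, e→n is +9 — a constant shift. Every letter moves 9 places later in the alphabet, wrapping around z→a.
Undoing it on xru: x−9=o, r−9=i, u−9=l.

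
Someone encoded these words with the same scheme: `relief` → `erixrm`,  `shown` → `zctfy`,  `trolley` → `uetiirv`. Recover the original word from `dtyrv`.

money

Each letter's alphabet position (a=0..z=25) is mapped through 21·x+11 mod 26 — an affine cipher.
Undoing it on dtyrv: d(3)→5·(3−11)≡12=m; t(19)→5·(19−11)≡14=o; y(24)→5·(24−11)≡13=n; r(17)→5·(17−11)≡4=e; v(21)→5·(21−11)≡24=y (all mod 26).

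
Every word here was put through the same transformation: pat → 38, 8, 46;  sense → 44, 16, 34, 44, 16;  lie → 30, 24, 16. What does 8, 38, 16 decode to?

ape

p(#16)→38 and a(#1)→8: differences scale by 2, so n = 2·pos + 6. With a=1..z=26, the number is 2·pos + 6.
Reversing it on 8, 38, 16: 8→(8−6)÷2=1=a, 38→(38−6)÷2=16=p, 16→(16−6)÷2=5=e.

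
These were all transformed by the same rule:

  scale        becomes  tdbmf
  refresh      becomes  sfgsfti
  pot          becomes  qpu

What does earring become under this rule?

fbssjoh

Compare letters: s→t is +1, c→d is +1, a→b is +1 — a constant shift. Each letter is shifted forward by 1 in the alphabet (a Caesar shift of +1).
Applying it to earring: e+1=f, a+1=b, r+1=s, r+1=s, i+1=j, n+1=o, g+1=h.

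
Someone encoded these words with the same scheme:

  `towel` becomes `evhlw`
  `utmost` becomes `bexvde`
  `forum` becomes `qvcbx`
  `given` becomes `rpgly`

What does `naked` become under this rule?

Vowels shift forward by 7 and consonants shift forward by 11.
On naked: n(cons)+11=y, a(vowel)+7=h, k(cons)+11=v, e(vowel)+7=l, d(cons)+11=o.

yhvlo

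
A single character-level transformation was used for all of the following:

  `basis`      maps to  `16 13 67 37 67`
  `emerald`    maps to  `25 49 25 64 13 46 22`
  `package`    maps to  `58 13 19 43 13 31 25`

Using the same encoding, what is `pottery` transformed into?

58 55 70 70 25 64 85

Each letter becomes 3×(its alphabet position, a=1..z=26) + 10.
On pottery: p=16→58, o=15→55, t=20→70, t=20→70, e=5→25, r=18→64, y=25→85.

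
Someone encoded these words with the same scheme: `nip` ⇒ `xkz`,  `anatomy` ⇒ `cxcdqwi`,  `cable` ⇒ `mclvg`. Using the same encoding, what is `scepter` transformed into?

The shift depends on letter class: consonant n→x is +10, but vowel i→k is +2. The rule splits by letter class: vowels +2, consonants +10.
Applying it to scepter: s(cons)+10=c, c(cons)+10=m, e(vowel)+2=g, p(cons)+10=z, t(cons)+10=d, e(vowel)+2=g, r(cons)+10=b.

cmgzdgb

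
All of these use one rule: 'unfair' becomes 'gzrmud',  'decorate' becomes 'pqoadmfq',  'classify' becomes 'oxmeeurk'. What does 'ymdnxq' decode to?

marble

Compare letters: u→g is +12, n→z is +12, f→r is +12 — a constant shift. This is a Caesar cipher with shift 12.
Decoding ymdnxq: y−12=m, m−12=a, d−12=r, n−12=b, x−12=l, q−12=e.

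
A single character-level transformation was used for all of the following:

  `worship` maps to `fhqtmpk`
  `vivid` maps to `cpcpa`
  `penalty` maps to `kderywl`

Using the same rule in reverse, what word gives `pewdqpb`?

w(22)→f(5) and o(14)→h(7) fit y≡3x+17 (mod 26); the inverse of 3 mod 26 is 9. Treating letters as 0–25, the rule is x ↦ 3x + 17 (mod 26).
Reversing it on pewdqpb: p(15)→9·(15−17)≡8=i; e(4)→9·(4−17)≡13=n; w(22)→9·(22−17)≡19=t; d(3)→9·(3−17)≡4=e; q(16)→9·(16−17)≡17=r; p(15)→9·(15−17)≡8=i; b(1)→9·(1−17)≡12=m (all mod 26).

interim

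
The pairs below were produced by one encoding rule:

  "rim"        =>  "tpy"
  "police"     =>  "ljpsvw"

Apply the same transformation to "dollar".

yhssvk

Two steps: reverse the string, then apply a Caesar shift of +7.
For dollar: reverse → rallod; then shift: r+7=y, a+7=h, l+7=s, l+7=s, o+7=v, d+7=k.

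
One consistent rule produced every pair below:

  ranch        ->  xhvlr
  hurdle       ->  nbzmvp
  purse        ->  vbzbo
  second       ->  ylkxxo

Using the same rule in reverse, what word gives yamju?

In ranch: r→x is +6, a→h is +7, n→v is +8, c→l is +9 — the shift increases by 1 each position. The shift increases by 1 at each position, starting from +6: 6, 7, 8, ….
Decoding yamju: y−6=s, a−7=t, m−8=e, j−9=a, u−10=k.

steak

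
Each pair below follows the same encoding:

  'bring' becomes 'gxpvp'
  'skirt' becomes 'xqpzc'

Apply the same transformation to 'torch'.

The shift increases by 1 at each position, starting from +5: 5, 6, 7, ….
Applying it to torch: t+5=y, o+6=u, r+7=y, c+8=k, h+9=q.

yuykq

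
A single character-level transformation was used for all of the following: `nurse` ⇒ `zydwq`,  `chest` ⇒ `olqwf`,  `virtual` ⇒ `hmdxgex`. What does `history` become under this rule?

tmexavk

Shifts by position in nurse: pos 0: n→z (+12), pos 1: u→y (+4), pos 2: r→d (+12), pos 3: s→w (+4) — repeating every 2. The shifts repeat in a cycle of length 2: positions 0,1,… shift by +12, +4, then the pattern repeats.
On history: h+12=t, i+4=m, s+12=e, t+4=x, o+12=a, r+4=v, y+12=k.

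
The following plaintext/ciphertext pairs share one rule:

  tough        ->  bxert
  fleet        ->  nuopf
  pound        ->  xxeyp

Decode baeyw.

trunk

Each letter shifts forward by (position + 8), i.e. 8, 9, 10, … — the shift grows by one for each successive letter.
Undoing it on baeyw: b−8=t, a−9=r, e−10=u, y−11=n, w−12=k.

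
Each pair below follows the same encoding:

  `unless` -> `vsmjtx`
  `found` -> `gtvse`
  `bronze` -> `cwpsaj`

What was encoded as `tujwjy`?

spirit

It's a Vigenère-style cipher with numeric key [1,5]: position i shifts by key[i mod 2].
Reversing it on tujwjy: t−1=s, u−5=p, j−1=i, w−5=r, j−1=i, y−5=t.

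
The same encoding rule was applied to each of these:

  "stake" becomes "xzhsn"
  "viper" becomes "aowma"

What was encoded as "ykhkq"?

In stake: s→x is +5, t→z is +6, a→h is +7, k→s is +8 — the shift increases by 1 each position. Each letter shifts forward by (position + 5), i.e. 5, 6, 7, … — the shift grows by one for each successive letter.
Reversing it on ykhkq: y−5=t, k−6=e, h−7=a, k−8=c, q−9=h.

teach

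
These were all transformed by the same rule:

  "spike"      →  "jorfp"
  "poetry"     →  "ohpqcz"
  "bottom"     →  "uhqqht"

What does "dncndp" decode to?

Treating letters as 0–25, the rule is x ↦ 7x + 13 (mod 26).
Decoding dncndp: d(3)→15·(3−13)≡6=g; n(13)→15·(13−13)≡0=a; c(2)→15·(2−13)≡17=r; n(13)→15·(13−13)≡0=a; d(3)→15·(3−13)≡6=g; p(15)→15·(15−13)≡4=e (all mod 26).

garage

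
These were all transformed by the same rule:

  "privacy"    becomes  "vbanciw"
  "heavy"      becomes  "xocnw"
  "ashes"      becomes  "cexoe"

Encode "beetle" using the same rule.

Each letter's alphabet position (a=0..z=25) is mapped through 3·x+2 mod 26 — an affine cipher.
Applying it to beetle: b(1)→3·1+2≡5=f; e(4)→3·4+2≡14=o; e(4)→3·4+2≡14=o; t(19)→3·19+2≡7=h; l(11)→3·11+2≡9=j; e(4)→3·4+2≡14=o (all mod 26).

foohjo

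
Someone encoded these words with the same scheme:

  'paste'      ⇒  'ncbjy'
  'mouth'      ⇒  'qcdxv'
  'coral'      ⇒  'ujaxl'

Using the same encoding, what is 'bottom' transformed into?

vxccxk

The output letters match the input read backwards, each shifted +9: paste reversed is etsap. Two steps: reverse the string, then apply a Caesar shift of +9.
On bottom: reverse → mottob; then shift: m+9=v, o+9=x, t+9=c, t+9=c, o+9=x, b+9=k.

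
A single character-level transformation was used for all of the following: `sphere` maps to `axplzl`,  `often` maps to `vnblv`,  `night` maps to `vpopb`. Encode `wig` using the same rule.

epo

The shift depends on letter class: consonant s→a is +8, but vowel e→l is +7. The rule splits by letter class: vowels +7, consonants +8.
For wig: w(cons)+8=e, i(vowel)+7=p, g(cons)+8=o.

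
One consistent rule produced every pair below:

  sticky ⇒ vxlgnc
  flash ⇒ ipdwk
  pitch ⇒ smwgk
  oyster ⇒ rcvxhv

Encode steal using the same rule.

Shifts by position in sticky: pos 0: s→v (+3), pos 1: t→x (+4), pos 2: i→l (+3), pos 3: c→g (+4) — repeating every 2. The shifts repeat in a cycle of length 2: positions 0,1,… shift by +3, +4, then the pattern repeats.
For steal: s+3=v, t+4=x, e+3=h, a+4=e, l+3=o.

vxheo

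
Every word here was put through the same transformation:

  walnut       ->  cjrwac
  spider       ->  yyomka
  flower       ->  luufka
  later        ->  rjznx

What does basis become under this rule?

A repeating key of period 2 is used — shifts +6, +9 over and over.
On basis: b+6=h, a+9=j, s+6=y, i+9=r, s+6=y.

hjyry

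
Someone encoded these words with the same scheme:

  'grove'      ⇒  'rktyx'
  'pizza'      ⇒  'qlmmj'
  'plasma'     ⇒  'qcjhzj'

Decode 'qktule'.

This is an affine cipher: with a=0,…,z=25, each position x becomes (23x+9) mod 26.
Reversing it on qktule: q(16)→17·(16−9)≡15=p; k(10)→17·(10−9)≡17=r; t(19)→17·(19−9)≡14=o; u(20)→17·(20−9)≡5=f; l(11)→17·(11−9)≡8=i; e(4)→17·(4−9)≡19=t (all mod 26).

profit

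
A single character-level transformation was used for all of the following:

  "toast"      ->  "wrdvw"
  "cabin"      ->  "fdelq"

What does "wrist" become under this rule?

zulvw

Compare letters: t→w is +3, o→r is +3, a→d is +3 — a constant shift. Each letter is shifted forward by 3 in the alphabet (a Caesar shift of +3).
On wrist: w+3=z, r+3=u, i+3=l, s+3=v, t+3=w.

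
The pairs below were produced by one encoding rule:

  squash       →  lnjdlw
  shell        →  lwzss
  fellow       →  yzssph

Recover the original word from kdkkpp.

Treating letters as 0–25, the rule is x ↦ 25x + 3 (mod 26).
Reversing it on kdkkpp: k(10)→25·(10−3)≡19=t; d(3)→25·(3−3)≡0=a; k(10)→25·(10−3)≡19=t; k(10)→25·(10−3)≡19=t; p(15)→25·(15−3)≡14=o; p(15)→25·(15−3)≡14=o (all mod 26).

tattoo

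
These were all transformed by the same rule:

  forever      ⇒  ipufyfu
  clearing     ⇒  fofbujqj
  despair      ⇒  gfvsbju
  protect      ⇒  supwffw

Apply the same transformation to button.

evwwpq

The shift depends on letter class: consonant f→i is +3, but vowel o→p is +1. Two shifts are in play — +1 for a/e/i/o/u, +3 for every other letter.
For button: b(cons)+3=e, u(vowel)+1=v, t(cons)+3=w, t(cons)+3=w, o(vowel)+1=p, n(cons)+3=q.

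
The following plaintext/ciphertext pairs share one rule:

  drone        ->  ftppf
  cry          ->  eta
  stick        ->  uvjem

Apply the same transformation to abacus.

bdbevu

The shift depends on letter class: consonant d→f is +2, but vowel o→p is +1. Two shifts are in play — +1 for a/e/i/o/u, +2 for every other letter.
On abacus: a(vowel)+1=b, b(cons)+2=d, a(vowel)+1=b, c(cons)+2=e, u(vowel)+1=v, s(cons)+2=u.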